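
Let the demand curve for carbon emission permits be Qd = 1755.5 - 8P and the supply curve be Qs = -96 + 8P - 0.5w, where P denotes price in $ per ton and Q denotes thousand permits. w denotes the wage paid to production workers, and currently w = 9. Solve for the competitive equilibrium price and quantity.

P* = 116, Q* = 827.5

With w = 9, supply is Qs = -100.5 + 8P.
The market clears where 1755.5 - 8P = -100.5 + 8P. Rearranging, 16P = 1856, hence P* = 116.
Substitute back: Q* = 1755.5 - 8(116) = 827.5.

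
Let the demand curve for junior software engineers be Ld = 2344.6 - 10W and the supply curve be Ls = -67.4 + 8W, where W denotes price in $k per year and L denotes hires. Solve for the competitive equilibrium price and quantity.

W* = 134, L* = 1004.6

The market clears where 2344.6 - 10W = -67.4 + 8W. Rearranging, 18W = 2412, hence W* = 134.
Substitute back: L* = 2344.6 - 10(134) = 1004.6.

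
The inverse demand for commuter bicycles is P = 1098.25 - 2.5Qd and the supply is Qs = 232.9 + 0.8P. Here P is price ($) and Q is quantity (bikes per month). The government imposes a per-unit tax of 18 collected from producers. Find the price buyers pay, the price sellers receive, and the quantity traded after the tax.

P_b = 184, P_s = 166, Q = 365.7

Solving each curve for Q: Qd = 439.3 - 0.4P.
Producers keep P_s = P_b - 18 per unit, so supply in terms of the buyer price is Qs = 218.5 + 0.8P_b.
Equate demand and the shifted supply: 439.3 - 0.4P_b = 218.5 + 0.8P_b, giving 1.2P_b = 220.8, so P_b = 184.
Then P_s = 184 - 18 = 166 and Q = 439.3 - 0.4(184) = 365.7.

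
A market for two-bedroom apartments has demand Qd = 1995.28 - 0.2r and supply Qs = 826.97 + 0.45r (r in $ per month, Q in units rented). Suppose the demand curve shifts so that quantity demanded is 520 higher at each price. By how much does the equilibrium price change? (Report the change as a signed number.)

The market clears where 1995.28 - 0.2r = 826.97 + 0.45r. Rearranging, 0.65r = 1168.31, hence r* = 1797.4.
Then Q* = 1995.28 - 0.2(1797.4) = 1635.8.
After the shift, demand is Qd = 2515.28 - 0.2r.
Re-solving, 0.65r = 1688.31 gives r = 2597.4 and Q = 1995.8.
Δr = 2597.4 - 1797.4 = 800.

Δr = 800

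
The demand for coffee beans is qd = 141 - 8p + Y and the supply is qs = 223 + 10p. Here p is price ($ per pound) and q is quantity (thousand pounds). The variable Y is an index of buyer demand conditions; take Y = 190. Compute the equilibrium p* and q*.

With Y = 190, demand is qd = 331 - 8p.
Set qd = qs: 331 - 8p = 223 + 10p, so 108 = 18p and p* = 6.
Then q* = 331 - 8(6) = 283.

p* = 6, q* = 283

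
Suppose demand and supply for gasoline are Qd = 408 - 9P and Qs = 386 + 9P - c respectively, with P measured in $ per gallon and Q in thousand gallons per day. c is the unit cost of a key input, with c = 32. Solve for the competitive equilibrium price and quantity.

With c = 32, supply is Qs = 354 + 9P.
Set Qd = Qs: 408 - 9P = 354 + 9P, so 54 = 18P and P* = 3.
Then Q* = 408 - 9(3) = 381.

P* = 3, Q* = 381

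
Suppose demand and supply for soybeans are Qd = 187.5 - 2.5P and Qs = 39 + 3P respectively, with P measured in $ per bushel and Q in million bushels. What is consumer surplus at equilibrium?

Set Qd = Qs: 187.5 - 2.5P = 39 + 3P, so 148.5 = 5.5P and P* = 27.
Plugging P* into demand: Q* = 187.5 - 2.5(27) = 120.
Demand choke price (Qd = 0): P = 187.5/2.5 = 75. Consumer surplus = ½ × (75 - 27) × 120 = 2880.

Consumer surplus = 2880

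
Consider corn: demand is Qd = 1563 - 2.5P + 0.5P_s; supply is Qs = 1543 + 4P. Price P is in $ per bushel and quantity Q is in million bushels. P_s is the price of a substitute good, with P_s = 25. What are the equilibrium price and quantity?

With P_s = 25, demand is Qd = 1575.5 - 2.5P.
The market clears where 1575.5 - 2.5P = 1543 + 4P. Rearranging, 6.5P = 32.5, hence P* = 5.
From the demand curve, Q* = 1575.5 - 2.5(5) = 1563.

P* = 5, Q* = 1563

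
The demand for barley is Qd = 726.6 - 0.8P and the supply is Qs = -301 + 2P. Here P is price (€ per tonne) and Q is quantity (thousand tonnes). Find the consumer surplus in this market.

The market clears where 726.6 - 0.8P = -301 + 2P. Rearranging, 2.8P = 1027.6, hence P* = 367.
Substitute back: Q* = 726.6 - 0.8(367) = 433.
Demand choke price (Qd = 0): P = 726.6/0.8 = 908.25. Consumer surplus = ½ × (908.25 - 367) × 433 = 117180.625.

Consumer surplus = 117180.625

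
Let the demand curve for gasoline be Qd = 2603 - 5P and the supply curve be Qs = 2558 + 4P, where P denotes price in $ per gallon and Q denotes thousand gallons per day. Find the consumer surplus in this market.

At equilibrium Qd = Qs, so 2603 - 5P = 2558 + 4P; collecting terms, 45 = 9P and P* = 5.
Substitute back: Q* = 2603 - 5(5) = 2578.
Demand choke price (Qd = 0): P = 2603/5 = 520.6. Consumer surplus = ½ × (520.6 - 5) × 2578 = 664608.4.

Consumer surplus = 664608.4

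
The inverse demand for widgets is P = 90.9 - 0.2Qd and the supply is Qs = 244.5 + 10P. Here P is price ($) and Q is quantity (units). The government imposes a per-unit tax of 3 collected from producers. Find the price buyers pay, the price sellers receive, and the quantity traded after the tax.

P_b = 16, P_s = 13, Q = 374.5

Inverting to quantity form: Qd = 454.5 - 5P.
With a tax of 3 on producers, they supply based on the net price P_s = P_b - 3, so Qs = 214.5 + 10P_b.
Equate demand and the shifted supply: 454.5 - 5P_b = 214.5 + 10P_b, giving 15P_b = 240, so P_b = 16.
So P_s = 13 and the quantity traded is Q = 454.5 - 5(16) = 374.5.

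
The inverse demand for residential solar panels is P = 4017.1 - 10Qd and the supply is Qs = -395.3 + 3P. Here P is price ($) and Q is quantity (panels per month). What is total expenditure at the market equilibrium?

In direct form, Qd = 401.71 - 0.1P.
Equating demand and supply, 401.71 - 0.1P = -395.3 + 3P gives 3.1P = 797.01, so P* = 257.1.
Plugging P* into demand: Q* = 401.71 - 0.1(257.1) = 376.
Total expenditure = P* × Q* = 257.1 × 376 = 96669.6.

Total expenditure = 96669.6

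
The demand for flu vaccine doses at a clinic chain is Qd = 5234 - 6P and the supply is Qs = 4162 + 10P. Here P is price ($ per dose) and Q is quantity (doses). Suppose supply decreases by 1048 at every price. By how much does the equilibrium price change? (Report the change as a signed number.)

ΔP = 65.5

Set Qd = Qs: 5234 - 6P = 4162 + 10P, so 1072 = 16P and P* = 67.
Substitute back: Q* = 5234 - 6(67) = 4832.
After the shift, supply is Qs = 3114 + 10P.
New equilibrium: 2120 = 16P, so P = 132.5 and Q = 4439.
ΔP = 132.5 - 67 = 65.5.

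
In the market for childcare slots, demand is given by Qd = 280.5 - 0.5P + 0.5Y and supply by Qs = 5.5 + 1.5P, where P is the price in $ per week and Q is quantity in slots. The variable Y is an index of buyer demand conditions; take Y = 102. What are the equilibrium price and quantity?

P* = 163, Q* = 250

With Y = 102, demand is Qd = 331.5 - 0.5P.
Equating demand and supply, 331.5 - 0.5P = 5.5 + 1.5P gives 2P = 326, so P* = 163.
Plugging P* into demand: Q* = 331.5 - 0.5(163) = 250.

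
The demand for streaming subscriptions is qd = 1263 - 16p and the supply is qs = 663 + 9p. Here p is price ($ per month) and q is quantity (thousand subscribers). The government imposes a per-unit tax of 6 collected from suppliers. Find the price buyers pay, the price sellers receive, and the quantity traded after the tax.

p_b = 26.16, p_s = 20.16, q = 844.44

With a tax of 6 on suppliers, they supply based on the net price p_s = p_b - 6, so qs = 609 + 9p_b.
Set qd = qs: 1263 - 16p_b = 609 + 9p_b, so 654 = 25p_b and p_b = 26.16.
Then p_s = 26.16 - 6 = 20.16 and q = 1263 - 16(26.16) = 844.44.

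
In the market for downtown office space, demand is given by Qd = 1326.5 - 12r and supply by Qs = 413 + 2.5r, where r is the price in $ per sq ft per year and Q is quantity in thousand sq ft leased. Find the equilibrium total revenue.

Total revenue = 35941.5

Set Qd = Qs: 1326.5 - 12r = 413 + 2.5r, so 913.5 = 14.5r and r* = 63.
Substitute back: Q* = 1326.5 - 12(63) = 570.5.
Total revenue = r* × Q* = 63 × 570.5 = 35941.5.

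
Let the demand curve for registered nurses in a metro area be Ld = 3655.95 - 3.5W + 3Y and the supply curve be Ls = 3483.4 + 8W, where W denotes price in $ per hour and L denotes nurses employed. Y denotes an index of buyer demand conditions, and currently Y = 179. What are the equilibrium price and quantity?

With Y = 179, demand is Ld = 4192.95 - 3.5W.
At equilibrium Ld = Ls, so 4192.95 - 3.5W = 3483.4 + 8W; collecting terms, 709.55 = 11.5W and W* = 61.7.
From the demand curve, L* = 4192.95 - 3.5(61.7) = 3977.

W* = 61.7, L* = 3977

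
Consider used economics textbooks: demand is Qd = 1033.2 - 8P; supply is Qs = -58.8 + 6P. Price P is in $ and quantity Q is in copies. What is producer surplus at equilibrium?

Equating demand and supply, 1033.2 - 8P = -58.8 + 6P gives 14P = 1092, so P* = 78.
Then Q* = 1033.2 - 8(78) = 409.2.
Supply choke price (Qs = 0): P = 9.8. Producer surplus = ½ × (78 - 9.8) × 409.2 = 13953.72.

Producer surplus = 13953.72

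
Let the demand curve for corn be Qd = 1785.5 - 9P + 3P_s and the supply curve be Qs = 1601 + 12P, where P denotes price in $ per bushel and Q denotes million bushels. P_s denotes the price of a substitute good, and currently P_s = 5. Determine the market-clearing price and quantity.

With P_s = 5, demand is Qd = 1800.5 - 9P.
Equating demand and supply, 1800.5 - 9P = 1601 + 12P gives 21P = 199.5, so P* = 9.5.
Then Q* = 1800.5 - 9(9.5) = 1715.

P* = 9.5, Q* = 1715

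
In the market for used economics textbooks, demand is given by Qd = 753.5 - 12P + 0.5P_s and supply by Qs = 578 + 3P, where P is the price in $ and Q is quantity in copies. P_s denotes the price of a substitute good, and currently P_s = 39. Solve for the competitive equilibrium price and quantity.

With P_s = 39, demand is Qd = 773 - 12P.
The market clears where 773 - 12P = 578 + 3P. Rearranging, 15P = 195, hence P* = 13.
Plugging P* into demand: Q* = 773 - 12(13) = 617.

P* = 13, Q* = 617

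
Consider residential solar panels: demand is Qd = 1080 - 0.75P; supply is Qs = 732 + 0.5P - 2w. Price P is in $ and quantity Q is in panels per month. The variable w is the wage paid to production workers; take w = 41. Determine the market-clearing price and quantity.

With w = 41, supply is Qs = 650 + 0.5P.
The market clears where 1080 - 0.75P = 650 + 0.5P. Rearranging, 1.25P = 430, hence P* = 344.
Substitute back: Q* = 1080 - 0.75(344) = 822.

P* = 344, Q* = 822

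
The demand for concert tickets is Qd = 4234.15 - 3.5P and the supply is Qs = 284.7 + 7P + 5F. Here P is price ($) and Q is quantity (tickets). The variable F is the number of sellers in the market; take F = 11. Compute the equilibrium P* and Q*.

P* = 370.9, Q* = 2936

With F = 11, supply is Qs = 339.7 + 7P.
At equilibrium Qd = Qs, so 4234.15 - 3.5P = 339.7 + 7P; collecting terms, 3894.45 = 10.5P and P* = 370.9.
Then Q* = 4234.15 - 3.5(370.9) = 2936.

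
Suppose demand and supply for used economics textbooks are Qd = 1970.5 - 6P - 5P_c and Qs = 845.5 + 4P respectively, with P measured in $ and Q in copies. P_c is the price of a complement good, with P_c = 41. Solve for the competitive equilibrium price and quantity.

With P_c = 41, demand is Qd = 1765.5 - 6P.
Equating demand and supply, 1765.5 - 6P = 845.5 + 4P gives 10P = 920, so P* = 92.
Then Q* = 1765.5 - 6(92) = 1213.5.

P* = 92, Q* = 1213.5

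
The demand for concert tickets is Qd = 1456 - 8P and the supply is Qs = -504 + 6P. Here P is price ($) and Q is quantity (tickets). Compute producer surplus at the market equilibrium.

At equilibrium Qd = Qs, so 1456 - 8P = -504 + 6P; collecting terms, 1960 = 14P and P* = 140.
From the demand curve, Q* = 1456 - 8(140) = 336.
Supply choke price (Qs = 0): P = 84. Producer surplus = ½ × (140 - 84) × 336 = 9408.

Producer surplus = 9408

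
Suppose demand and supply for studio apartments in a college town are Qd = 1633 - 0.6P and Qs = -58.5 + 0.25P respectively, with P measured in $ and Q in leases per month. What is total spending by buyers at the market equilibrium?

Total spending by buyers = 873610

Set Qd = Qs: 1633 - 0.6P = -58.5 + 0.25P, so 1691.5 = 0.85P and P* = 1990.
Substitute back: Q* = 1633 - 0.6(1990) = 439.
Total spending by buyers = P* × Q* = 1990 × 439 = 873610.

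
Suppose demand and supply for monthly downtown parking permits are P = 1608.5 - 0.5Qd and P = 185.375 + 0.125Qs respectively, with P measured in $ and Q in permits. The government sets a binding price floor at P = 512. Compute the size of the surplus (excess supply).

Surplus = 420

Solving each curve for Q: Qd = 3217 - 2P and Qs = -1483 + 8P.
At P = 512: Qd = 2193 and Qs = 2613.
Surplus = Qs - Qd = 2613 - 2193 = 420.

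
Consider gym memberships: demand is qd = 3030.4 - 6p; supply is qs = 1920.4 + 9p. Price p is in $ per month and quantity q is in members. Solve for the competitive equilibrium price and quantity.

The market clears where 3030.4 - 6p = 1920.4 + 9p. Rearranging, 15p = 1110, hence p* = 74.
Substitute back: q* = 3030.4 - 6(74) = 2586.4.

p* = 74, q* = 2586.4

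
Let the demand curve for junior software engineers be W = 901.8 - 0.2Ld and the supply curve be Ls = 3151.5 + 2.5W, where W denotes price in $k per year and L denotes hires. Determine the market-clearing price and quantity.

Solving each curve for L: Ld = 4509 - 5W.
Set Ld = Ls: 4509 - 5W = 3151.5 + 2.5W, so 1357.5 = 7.5W and W* = 181.
Then L* = 4509 - 5(181) = 3604.

W* = 181, L* = 3604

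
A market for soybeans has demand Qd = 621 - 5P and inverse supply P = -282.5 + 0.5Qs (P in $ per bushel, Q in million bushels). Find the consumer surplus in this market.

Solving each curve for Q: Qs = 565 + 2P.
The market clears where 621 - 5P = 565 + 2P. Rearranging, 7P = 56, hence P* = 8.
Then Q* = 621 - 5(8) = 581.
Demand choke price (Qd = 0): P = 621/5 = 124.2. Consumer surplus = ½ × (124.2 - 8) × 581 = 33756.1.

Consumer surplus = 33756.1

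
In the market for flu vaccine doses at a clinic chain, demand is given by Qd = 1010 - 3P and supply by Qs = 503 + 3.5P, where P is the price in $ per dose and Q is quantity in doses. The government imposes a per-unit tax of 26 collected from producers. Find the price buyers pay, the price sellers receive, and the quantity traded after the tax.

P_b = 92, P_s = 66, Q = 734

With a tax of 26 on producers, they supply based on the net price P_s = P_b - 26, so Qs = 412 + 3.5P_b.
Market clearing requires 1010 - 3P_b = 412 + 3.5P_b; hence 598 = 6.5P_b and P_b = 92.
Then P_s = 92 - 26 = 66 and Q = 1010 - 3(92) = 734.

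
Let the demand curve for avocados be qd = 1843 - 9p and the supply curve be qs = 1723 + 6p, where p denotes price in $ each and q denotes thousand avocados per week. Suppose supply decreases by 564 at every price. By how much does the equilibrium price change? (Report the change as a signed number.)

Δp = 37.6

Set qd = qs: 1843 - 9p = 1723 + 6p, so 120 = 15p and p* = 8.
Plugging p* into demand: q* = 1843 - 9(8) = 1771.
After the shift, supply is qs = 1159 + 6p.
Re-solving, 15p = 684 gives p = 45.6 and q = 1432.6.
Δp = 45.6 - 8 = 37.6.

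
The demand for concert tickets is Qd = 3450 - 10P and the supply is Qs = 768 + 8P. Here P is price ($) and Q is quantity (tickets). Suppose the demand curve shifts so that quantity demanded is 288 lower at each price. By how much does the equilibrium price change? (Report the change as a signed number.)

At equilibrium Qd = Qs, so 3450 - 10P = 768 + 8P; collecting terms, 2682 = 18P and P* = 149.
From the demand curve, Q* = 3450 - 10(149) = 1960.
After the shift, demand is Qd = 3162 - 10P.
The new intersection has 2394 = 18P, i.e. P = 133, Q = 1832.
ΔP = 133 - 149 = -16.

ΔP = -16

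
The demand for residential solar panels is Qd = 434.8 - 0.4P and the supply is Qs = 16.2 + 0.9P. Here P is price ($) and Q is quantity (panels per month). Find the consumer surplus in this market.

Set Qd = Qs: 434.8 - 0.4P = 16.2 + 0.9P, so 418.6 = 1.3P and P* = 322.
Substitute back: Q* = 434.8 - 0.4(322) = 306.
Demand choke price (Qd = 0): P = 434.8/0.4 = 1087. Consumer surplus = ½ × (1087 - 322) × 306 = 117045.

Consumer surplus = 117045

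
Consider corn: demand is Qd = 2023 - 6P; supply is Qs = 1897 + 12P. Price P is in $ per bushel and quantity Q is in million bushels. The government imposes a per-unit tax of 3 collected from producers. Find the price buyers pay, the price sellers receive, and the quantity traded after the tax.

Producers keep P_s = P_b - 3 per unit, so supply in terms of the buyer price is Qs = 1861 + 12P_b.
Set Qd = Qs: 2023 - 6P_b = 1861 + 12P_b, so 162 = 18P_b and P_b = 9.
Then P_s = 9 - 3 = 6 and Q = 2023 - 6(9) = 1969.

P_b = 9, P_s = 6, Q = 1969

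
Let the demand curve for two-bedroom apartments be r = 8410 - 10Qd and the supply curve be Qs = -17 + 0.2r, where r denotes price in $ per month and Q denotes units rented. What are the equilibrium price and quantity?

r* = 2860, Q* = 555

Inverting to quantity form: Qd = 841 - 0.1r.
At equilibrium Qd = Qs, so 841 - 0.1r = -17 + 0.2r; collecting terms, 858 = 0.3r and r* = 2860.
Plugging r* into demand: Q* = 841 - 0.1(2860) = 555.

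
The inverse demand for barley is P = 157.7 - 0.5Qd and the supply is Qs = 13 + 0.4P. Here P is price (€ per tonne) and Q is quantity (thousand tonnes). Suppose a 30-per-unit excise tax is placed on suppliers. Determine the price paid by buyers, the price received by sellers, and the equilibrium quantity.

Solving each curve for Q: Qd = 315.4 - 2P.
Suppliers keep P_s = P_b - 30 per unit, so supply in terms of the buyer price is Qs = 1 + 0.4P_b.
Set Qd = Qs: 315.4 - 2P_b = 1 + 0.4P_b, so 314.4 = 2.4P_b and P_b = 131.
Then P_s = 131 - 30 = 101 and Q = 315.4 - 2(131) = 53.4.

P_b = 131, P_s = 101, Q = 53.4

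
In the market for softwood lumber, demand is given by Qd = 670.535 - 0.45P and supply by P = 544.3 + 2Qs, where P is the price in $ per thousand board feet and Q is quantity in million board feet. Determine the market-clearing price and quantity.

P* = 992.3, Q* = 224

In direct form, Qs = -272.15 + 0.5P.
Set Qd = Qs: 670.535 - 0.45P = -272.15 + 0.5P, so 942.685 = 0.95P and P* = 992.3.
From the demand curve, Q* = 670.535 - 0.45(992.3) = 224.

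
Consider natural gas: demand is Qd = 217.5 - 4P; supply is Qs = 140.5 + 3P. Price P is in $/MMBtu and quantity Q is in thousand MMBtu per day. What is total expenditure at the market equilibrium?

Total expenditure = 1908.5

Equating demand and supply, 217.5 - 4P = 140.5 + 3P gives 7P = 77, so P* = 11.
Plugging P* into demand: Q* = 217.5 - 4(11) = 173.5.
Total expenditure = P* × Q* = 11 × 173.5 = 1908.5.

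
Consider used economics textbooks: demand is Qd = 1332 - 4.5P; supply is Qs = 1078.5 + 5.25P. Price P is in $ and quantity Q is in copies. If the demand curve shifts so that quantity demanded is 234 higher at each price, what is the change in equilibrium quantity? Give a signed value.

Equating demand and supply, 1332 - 4.5P = 1078.5 + 5.25P gives 9.75P = 253.5, so P* = 26.
Then Q* = 1332 - 4.5(26) = 1215.
After the shift, demand is Qd = 1566 - 4.5P.
Re-solving, 9.75P = 487.5 gives P = 50 and Q = 1341.
ΔQ = 1341 - 1215 = 126.

ΔQ = 126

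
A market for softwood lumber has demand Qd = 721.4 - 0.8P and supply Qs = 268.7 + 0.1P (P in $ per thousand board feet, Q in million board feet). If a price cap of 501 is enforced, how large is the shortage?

Shortage = 1.8

Evaluating both curves at the ceiling price 501 gives Qd = 320.6, Qs = 318.8.
Shortage = Qd - Qs = 320.6 - 318.8 = 1.8.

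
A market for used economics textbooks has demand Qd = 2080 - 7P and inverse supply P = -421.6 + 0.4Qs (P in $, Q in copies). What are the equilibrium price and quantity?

In direct form, Qs = 1054 + 2.5P.
Equating demand and supply, 2080 - 7P = 1054 + 2.5P gives 9.5P = 1026, so P* = 108.
From the demand curve, Q* = 2080 - 7(108) = 1324.

P* = 108, Q* = 1324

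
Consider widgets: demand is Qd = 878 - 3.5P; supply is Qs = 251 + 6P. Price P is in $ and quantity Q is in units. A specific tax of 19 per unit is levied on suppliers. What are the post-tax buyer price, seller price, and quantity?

P_b = 78, P_s = 59, Q = 605

With a tax of 19 on suppliers, they supply based on the net price P_s = P_b - 19, so Qs = 137 + 6P_b.
Market clearing requires 878 - 3.5P_b = 137 + 6P_b; hence 741 = 9.5P_b and P_b = 78.
So P_s = 59 and the quantity traded is Q = 878 - 3.5(78) = 605.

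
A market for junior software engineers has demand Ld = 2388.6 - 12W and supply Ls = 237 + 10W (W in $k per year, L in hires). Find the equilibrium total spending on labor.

Total spending on labor = 118827

The market clears where 2388.6 - 12W = 237 + 10W. Rearranging, 22W = 2151.6, hence W* = 97.8.
From the demand curve, L* = 2388.6 - 12(97.8) = 1215.
Total spending on labor = W* × L* = 97.8 × 1215 = 118827.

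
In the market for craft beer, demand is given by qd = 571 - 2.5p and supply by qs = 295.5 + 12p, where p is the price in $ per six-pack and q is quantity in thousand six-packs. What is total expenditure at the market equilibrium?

Total expenditure = 9946.5

The market clears where 571 - 2.5p = 295.5 + 12p. Rearranging, 14.5p = 275.5, hence p* = 19.
Plugging p* into demand: q* = 571 - 2.5(19) = 523.5.
Total expenditure = p* × q* = 19 × 523.5 = 9946.5.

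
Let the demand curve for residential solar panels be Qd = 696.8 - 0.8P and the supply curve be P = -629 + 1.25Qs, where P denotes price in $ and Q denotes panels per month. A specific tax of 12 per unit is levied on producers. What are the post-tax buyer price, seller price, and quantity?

P_b = 127, P_s = 115, Q = 595.2

Solving each curve for Q: Qs = 503.2 + 0.8P.
Producers keep P_s = P_b - 12 per unit, so supply in terms of the buyer price is Qs = 493.6 + 0.8P_b.
Equate demand and the shifted supply: 696.8 - 0.8P_b = 493.6 + 0.8P_b, giving 1.6P_b = 203.2, so P_b = 127.
Then P_s = 127 - 12 = 115 and Q = 696.8 - 0.8(127) = 595.2.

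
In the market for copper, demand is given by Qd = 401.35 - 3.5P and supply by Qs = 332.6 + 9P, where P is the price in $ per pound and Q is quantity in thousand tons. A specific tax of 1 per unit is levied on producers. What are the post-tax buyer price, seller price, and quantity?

P_b = 6.22, P_s = 5.22, Q = 379.58

With a tax of 1 on producers, they supply based on the net price P_s = P_b - 1, so Qs = 323.6 + 9P_b.
Equate demand and the shifted supply: 401.35 - 3.5P_b = 323.6 + 9P_b, giving 12.5P_b = 77.75, so P_b = 6.22.
So P_s = 5.22 and the quantity traded is Q = 401.35 - 3.5(6.22) = 379.58.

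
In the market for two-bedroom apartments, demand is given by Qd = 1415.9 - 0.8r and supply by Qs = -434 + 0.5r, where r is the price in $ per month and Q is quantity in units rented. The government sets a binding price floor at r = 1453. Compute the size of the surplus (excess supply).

At r = 1453: Qd = 253.5 and Qs = 292.5.
Surplus = Qs - Qd = 292.5 - 253.5 = 39.

Surplus = 39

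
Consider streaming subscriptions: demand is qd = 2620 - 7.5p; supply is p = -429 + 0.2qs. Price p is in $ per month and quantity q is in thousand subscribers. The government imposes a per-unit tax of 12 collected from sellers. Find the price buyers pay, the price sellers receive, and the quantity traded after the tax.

p_b = 42.8, p_s = 30.8, q = 2299

Rewriting in direct form: qs = 2145 + 5p.
With a tax of 12 on sellers, they supply based on the net price p_s = p_b - 12, so qs = 2085 + 5p_b.
Market clearing requires 2620 - 7.5p_b = 2085 + 5p_b; hence 535 = 12.5p_b and p_b = 42.8.
So p_s = 30.8 and the quantity traded is q = 2620 - 7.5(42.8) = 2299.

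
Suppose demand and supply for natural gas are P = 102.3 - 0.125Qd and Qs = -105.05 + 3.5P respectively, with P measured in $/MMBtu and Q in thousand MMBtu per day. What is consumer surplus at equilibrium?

Consumer surplus = 1936

Inverting to quantity form: Qd = 818.4 - 8P.
Set Qd = Qs: 818.4 - 8P = -105.05 + 3.5P, so 923.45 = 11.5P and P* = 80.3.
Substitute back: Q* = 818.4 - 8(80.3) = 176.
Demand choke price (Qd = 0): P = 818.4/8 = 102.3. Consumer surplus = ½ × (102.3 - 80.3) × 176 = 1936.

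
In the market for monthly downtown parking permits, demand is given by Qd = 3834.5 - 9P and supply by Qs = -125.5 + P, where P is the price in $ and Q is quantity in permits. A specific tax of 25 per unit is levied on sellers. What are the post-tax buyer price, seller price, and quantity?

P_b = 398.5, P_s = 373.5, Q = 248

Sellers keep P_s = P_b - 25 per unit, so supply in terms of the buyer price is Qs = -150.5 + P_b.
Equate demand and the shifted supply: 3834.5 - 9P_b = -150.5 + P_b, giving 10P_b = 3985, so P_b = 398.5.
Then P_s = 398.5 - 25 = 373.5 and Q = 3834.5 - 9(398.5) = 248.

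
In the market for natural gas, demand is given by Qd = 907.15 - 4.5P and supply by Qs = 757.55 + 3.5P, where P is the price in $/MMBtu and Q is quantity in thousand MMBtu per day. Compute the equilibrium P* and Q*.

P* = 18.7, Q* = 823

At equilibrium Qd = Qs, so 907.15 - 4.5P = 757.55 + 3.5P; collecting terms, 149.6 = 8P and P* = 18.7.
Plugging P* into demand: Q* = 907.15 - 4.5(18.7) = 823.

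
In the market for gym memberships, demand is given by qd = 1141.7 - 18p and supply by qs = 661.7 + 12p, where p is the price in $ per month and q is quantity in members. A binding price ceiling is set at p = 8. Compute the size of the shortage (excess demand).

Shortage = 240

Evaluating both curves at the ceiling price 8 gives qd = 997.7, qs = 757.7.
Shortage = qd - qs = 997.7 - 757.7 = 240.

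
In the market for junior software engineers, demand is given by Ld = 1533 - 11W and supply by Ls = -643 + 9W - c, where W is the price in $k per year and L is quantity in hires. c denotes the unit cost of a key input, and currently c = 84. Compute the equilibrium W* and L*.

With c = 84, supply is Ls = -727 + 9W.
Equating demand and supply, 1533 - 11W = -727 + 9W gives 20W = 2260, so W* = 113.
From the demand curve, L* = 1533 - 11(113) = 290.

W* = 113, L* = 290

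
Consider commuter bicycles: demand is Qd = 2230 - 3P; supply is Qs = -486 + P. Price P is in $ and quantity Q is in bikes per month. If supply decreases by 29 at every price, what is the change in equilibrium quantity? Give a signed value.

ΔQ = -21.75

The market clears where 2230 - 3P = -486 + P. Rearranging, 4P = 2716, hence P* = 679.
Then Q* = 2230 - 3(679) = 193.
After the shift, supply is Qs = -515 + P.
The new intersection has 2745 = 4P, i.e. P = 686.25, Q = 171.25.
ΔQ = 171.25 - 193 = -21.75.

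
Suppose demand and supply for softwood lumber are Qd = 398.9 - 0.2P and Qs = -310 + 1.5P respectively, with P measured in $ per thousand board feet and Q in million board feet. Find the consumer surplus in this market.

The market clears where 398.9 - 0.2P = -310 + 1.5P. Rearranging, 1.7P = 708.9, hence P* = 417.
Then Q* = 398.9 - 0.2(417) = 315.5.
Demand choke price (Qd = 0): P = 398.9/0.2 = 1994.5. Consumer surplus = ½ × (1994.5 - 417) × 315.5 = 248850.625.

Consumer surplus = 248850.625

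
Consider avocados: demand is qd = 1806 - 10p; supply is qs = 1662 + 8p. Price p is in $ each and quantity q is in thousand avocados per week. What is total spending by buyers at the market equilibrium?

Total spending by buyers = 13808

The market clears where 1806 - 10p = 1662 + 8p. Rearranging, 18p = 144, hence p* = 8.
From the demand curve, q* = 1806 - 10(8) = 1726.
Total spending by buyers = p* × q* = 8 × 1726 = 13808.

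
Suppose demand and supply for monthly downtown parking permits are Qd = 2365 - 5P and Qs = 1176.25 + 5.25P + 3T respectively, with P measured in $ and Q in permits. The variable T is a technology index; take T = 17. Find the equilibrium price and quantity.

With T = 17, supply is Qs = 1227.25 + 5.25P.
Equating demand and supply, 2365 - 5P = 1227.25 + 5.25P gives 10.25P = 1137.75, so P* = 111.
From the demand curve, Q* = 2365 - 5(111) = 1810.

P* = 111, Q* = 1810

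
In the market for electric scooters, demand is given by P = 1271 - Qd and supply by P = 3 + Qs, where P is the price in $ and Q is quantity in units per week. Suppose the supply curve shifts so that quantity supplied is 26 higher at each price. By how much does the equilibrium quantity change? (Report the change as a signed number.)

Rewriting in direct form: Qd = 1271 - P and Qs = -3 + P.
Equating demand and supply, 1271 - P = -3 + P gives 2P = 1274, so P* = 637.
From the demand curve, Q* = 1271 - 637 = 634.
After the shift, supply is Qs = 23 + P.
The new intersection has 1248 = 2P, i.e. P = 624, Q = 647.
ΔQ = 647 - 634 = 13.

ΔQ = 13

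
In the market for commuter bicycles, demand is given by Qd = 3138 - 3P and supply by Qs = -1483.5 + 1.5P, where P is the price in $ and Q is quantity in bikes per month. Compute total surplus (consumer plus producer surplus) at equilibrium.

Equating demand and supply, 3138 - 3P = -1483.5 + 1.5P gives 4.5P = 4621.5, so P* = 1027.
Then Q* = 3138 - 3(1027) = 57.
Demand choke price = 1046; supply choke price = 989. CS = ½(1046 - 1027)(57) = 541.5; PS = ½(1027 - 989)(57) = 1083. Total surplus = 1624.5.

Total surplus = 1624.5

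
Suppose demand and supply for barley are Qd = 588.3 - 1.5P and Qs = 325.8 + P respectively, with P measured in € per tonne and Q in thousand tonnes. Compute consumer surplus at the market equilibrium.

Equating demand and supply, 588.3 - 1.5P = 325.8 + P gives 2.5P = 262.5, so P* = 105.
Then Q* = 588.3 - 1.5(105) = 430.8.
Demand choke price (Qd = 0): P = 588.3/1.5 = 392.2. Consumer surplus = ½ × (392.2 - 105) × 430.8 = 61862.88.

Consumer surplus = 61862.88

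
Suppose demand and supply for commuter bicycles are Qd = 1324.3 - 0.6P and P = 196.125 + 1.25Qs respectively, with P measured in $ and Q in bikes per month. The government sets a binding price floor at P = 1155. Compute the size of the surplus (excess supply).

Surplus = 135.8

Inverting to quantity form: Qs = -156.9 + 0.8P.
Evaluating both curves at the floor price 1155 gives Qd = 631.3, Qs = 767.1.
Surplus = Qs - Qd = 767.1 - 631.3 = 135.8.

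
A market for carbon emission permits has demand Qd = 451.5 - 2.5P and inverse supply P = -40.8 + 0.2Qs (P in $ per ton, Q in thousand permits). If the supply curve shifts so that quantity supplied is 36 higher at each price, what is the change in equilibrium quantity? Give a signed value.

ΔQ = 12

In direct form, Qs = 204 + 5P.
Equating demand and supply, 451.5 - 2.5P = 204 + 5P gives 7.5P = 247.5, so P* = 33.
Substitute back: Q* = 451.5 - 2.5(33) = 369.
After the shift, supply is Qs = 240 + 5P.
Re-solving, 7.5P = 211.5 gives P = 28.2 and Q = 381.
ΔQ = 381 - 369 = 12.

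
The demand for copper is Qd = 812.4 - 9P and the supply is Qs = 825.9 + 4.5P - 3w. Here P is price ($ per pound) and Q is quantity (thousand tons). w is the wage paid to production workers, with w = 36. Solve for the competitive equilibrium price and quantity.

P* = 7, Q* = 749.4

With w = 36, supply is Qs = 717.9 + 4.5P.
At equilibrium Qd = Qs, so 812.4 - 9P = 717.9 + 4.5P; collecting terms, 94.5 = 13.5P and P* = 7.
Substitute back: Q* = 812.4 - 9(7) = 749.4.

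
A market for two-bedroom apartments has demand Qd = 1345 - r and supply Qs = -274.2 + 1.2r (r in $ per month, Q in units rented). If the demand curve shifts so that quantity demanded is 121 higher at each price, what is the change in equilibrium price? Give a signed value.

Equating demand and supply, 1345 - r = -274.2 + 1.2r gives 2.2r = 1619.2, so r* = 736.
Plugging r* into demand: Q* = 1345 - 736 = 609.
After the shift, demand is Qd = 1466 - r.
Re-solving, 2.2r = 1740.2 gives r = 791 and Q = 675.
Δr = 791 - 736 = 55.

Δr = 55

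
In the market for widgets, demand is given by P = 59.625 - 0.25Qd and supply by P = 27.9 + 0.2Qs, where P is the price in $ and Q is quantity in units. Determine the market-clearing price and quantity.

P* = 42, Q* = 70.5

In direct form, Qd = 238.5 - 4P and Qs = -139.5 + 5P.
The market clears where 238.5 - 4P = -139.5 + 5P. Rearranging, 9P = 378, hence P* = 42.
Plugging P* into demand: Q* = 238.5 - 4(42) = 70.5.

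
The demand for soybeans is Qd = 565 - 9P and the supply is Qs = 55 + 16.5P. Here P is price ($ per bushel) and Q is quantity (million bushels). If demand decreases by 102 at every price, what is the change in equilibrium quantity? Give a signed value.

At equilibrium Qd = Qs, so 565 - 9P = 55 + 16.5P; collecting terms, 510 = 25.5P and P* = 20.
Substitute back: Q* = 565 - 9(20) = 385.
After the shift, demand is Qd = 463 - 9P.
New equilibrium: 408 = 25.5P, so P = 16 and Q = 319.
ΔQ = 319 - 385 = -66.

ΔQ = -66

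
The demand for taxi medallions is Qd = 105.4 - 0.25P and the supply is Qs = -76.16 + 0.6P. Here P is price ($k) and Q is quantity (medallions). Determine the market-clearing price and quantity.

P* = 213.6, Q* = 52

At equilibrium Qd = Qs, so 105.4 - 0.25P = -76.16 + 0.6P; collecting terms, 181.56 = 0.85P and P* = 213.6.
From the demand curve, Q* = 105.4 - 0.25(213.6) = 52.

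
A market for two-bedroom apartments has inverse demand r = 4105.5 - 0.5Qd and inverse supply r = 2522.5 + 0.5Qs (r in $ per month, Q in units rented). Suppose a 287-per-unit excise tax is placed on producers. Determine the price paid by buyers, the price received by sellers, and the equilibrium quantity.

r_b = 3457.5, r_s = 3170.5, Q = 1296

Rewriting in direct form: Qd = 8211 - 2r and Qs = -5045 + 2r.
The tax drives a wedge r_b - r_s = 287. Substituting r_s = r_b - 287 into supply: Qs = -5619 + 2r_b.
Set Qd = Qs: 8211 - 2r_b = -5619 + 2r_b, so 13830 = 4r_b and r_b = 3457.5.
So r_s = 3170.5 and the quantity traded is Q = 8211 - 2(3457.5) = 1296.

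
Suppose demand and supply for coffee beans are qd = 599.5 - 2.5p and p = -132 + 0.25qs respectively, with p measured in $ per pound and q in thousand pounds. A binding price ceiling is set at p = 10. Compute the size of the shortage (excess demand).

Shortage = 6.5

Solving each curve for q: qs = 528 + 4p.
At p = 10: qd = 574.5 and qs = 568.
Shortage = qd - qs = 574.5 - 568 = 6.5.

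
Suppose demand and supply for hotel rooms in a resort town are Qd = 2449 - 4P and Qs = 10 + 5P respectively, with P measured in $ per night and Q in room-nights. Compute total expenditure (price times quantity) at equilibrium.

Total expenditure = 369915

Equating demand and supply, 2449 - 4P = 10 + 5P gives 9P = 2439, so P* = 271.
Substitute back: Q* = 2449 - 4(271) = 1365.
Total expenditure = P* × Q* = 271 × 1365 = 369915.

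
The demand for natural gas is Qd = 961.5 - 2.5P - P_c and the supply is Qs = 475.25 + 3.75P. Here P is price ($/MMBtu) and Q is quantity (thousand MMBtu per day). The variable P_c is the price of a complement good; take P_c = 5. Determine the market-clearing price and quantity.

With P_c = 5, demand is Qd = 956.5 - 2.5P.
At equilibrium Qd = Qs, so 956.5 - 2.5P = 475.25 + 3.75P; collecting terms, 481.25 = 6.25P and P* = 77.
From the demand curve, Q* = 956.5 - 2.5(77) = 764.

P* = 77, Q* = 764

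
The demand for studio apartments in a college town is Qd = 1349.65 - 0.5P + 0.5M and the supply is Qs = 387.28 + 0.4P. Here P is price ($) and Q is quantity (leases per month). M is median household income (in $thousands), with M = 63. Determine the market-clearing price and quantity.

With M = 63, demand is Qd = 1381.15 - 0.5P.
Equating demand and supply, 1381.15 - 0.5P = 387.28 + 0.4P gives 0.9P = 993.87, so P* = 1104.3.
Then Q* = 1381.15 - 0.5(1104.3) = 829.

P* = 1104.3, Q* = 829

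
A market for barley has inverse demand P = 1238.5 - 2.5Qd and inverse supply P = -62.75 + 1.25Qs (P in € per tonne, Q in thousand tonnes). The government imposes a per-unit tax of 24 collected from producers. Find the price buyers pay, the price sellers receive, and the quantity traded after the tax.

P_b = 387, P_s = 363, Q = 340.6

Inverting to quantity form: Qd = 495.4 - 0.4P and Qs = 50.2 + 0.8P.
With a tax of 24 on producers, they supply based on the net price P_s = P_b - 24, so Qs = 31 + 0.8P_b.
Set Qd = Qs: 495.4 - 0.4P_b = 31 + 0.8P_b, so 464.4 = 1.2P_b and P_b = 387.
So P_s = 363 and the quantity traded is Q = 495.4 - 0.4(387) = 340.6.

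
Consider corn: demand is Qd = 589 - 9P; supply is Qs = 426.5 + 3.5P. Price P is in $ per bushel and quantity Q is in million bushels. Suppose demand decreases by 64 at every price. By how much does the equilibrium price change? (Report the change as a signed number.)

ΔP = -5.12

Set Qd = Qs: 589 - 9P = 426.5 + 3.5P, so 162.5 = 12.5P and P* = 13.
Substitute back: Q* = 589 - 9(13) = 472.
After the shift, demand is Qd = 525 - 9P.
New equilibrium: 98.5 = 12.5P, so P = 7.88 and Q = 454.08.
ΔP = 7.88 - 13 = -5.12.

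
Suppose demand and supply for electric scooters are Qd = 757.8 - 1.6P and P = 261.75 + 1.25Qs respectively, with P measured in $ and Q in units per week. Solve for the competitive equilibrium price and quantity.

P* = 403, Q* = 113

In direct form, Qs = -209.4 + 0.8P.
Set Qd = Qs: 757.8 - 1.6P = -209.4 + 0.8P, so 967.2 = 2.4P and P* = 403.
From the demand curve, Q* = 757.8 - 1.6(403) = 113.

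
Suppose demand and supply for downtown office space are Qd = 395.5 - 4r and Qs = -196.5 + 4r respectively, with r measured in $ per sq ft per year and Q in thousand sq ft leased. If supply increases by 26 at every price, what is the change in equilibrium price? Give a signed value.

Equating demand and supply, 395.5 - 4r = -196.5 + 4r gives 8r = 592, so r* = 74.
Substitute back: Q* = 395.5 - 4(74) = 99.5.
After the shift, supply is Qs = -170.5 + 4r.
The new intersection has 566 = 8r, i.e. r = 70.75, Q = 112.5.
Δr = 70.75 - 74 = -3.25.

Δr = -3.25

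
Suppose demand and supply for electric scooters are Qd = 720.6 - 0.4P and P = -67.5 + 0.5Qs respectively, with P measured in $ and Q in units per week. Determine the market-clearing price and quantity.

Solving each curve for Q: Qs = 135 + 2P.
The market clears where 720.6 - 0.4P = 135 + 2P. Rearranging, 2.4P = 585.6, hence P* = 244.
Plugging P* into demand: Q* = 720.6 - 0.4(244) = 623.

P* = 244, Q* = 623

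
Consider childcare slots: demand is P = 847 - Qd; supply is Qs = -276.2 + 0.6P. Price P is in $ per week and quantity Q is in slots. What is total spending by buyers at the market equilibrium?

Inverting to quantity form: Qd = 847 - P.
At equilibrium Qd = Qs, so 847 - P = -276.2 + 0.6P; collecting terms, 1123.2 = 1.6P and P* = 702.
From the demand curve, Q* = 847 - 702 = 145.
Total spending by buyers = P* × Q* = 702 × 145 = 101790.

Total spending by buyers = 101790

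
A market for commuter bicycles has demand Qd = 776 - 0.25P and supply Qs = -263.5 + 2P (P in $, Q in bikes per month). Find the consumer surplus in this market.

Consumer surplus = 872520.5

Set Qd = Qs: 776 - 0.25P = -263.5 + 2P, so 1039.5 = 2.25P and P* = 462.
From the demand curve, Q* = 776 - 0.25(462) = 660.5.
Demand choke price (Qd = 0): P = 776/0.25 = 3104. Consumer surplus = ½ × (3104 - 462) × 660.5 = 872520.5.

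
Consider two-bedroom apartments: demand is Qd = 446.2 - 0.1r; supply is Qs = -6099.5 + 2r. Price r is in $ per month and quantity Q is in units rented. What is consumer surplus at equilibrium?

Equating demand and supply, 446.2 - 0.1r = -6099.5 + 2r gives 2.1r = 6545.7, so r* = 3117.
Substitute back: Q* = 446.2 - 0.1(3117) = 134.5.
Demand choke price (Qd = 0): r = 446.2/0.1 = 4462. Consumer surplus = ½ × (4462 - 3117) × 134.5 = 90451.25.

Consumer surplus = 90451.25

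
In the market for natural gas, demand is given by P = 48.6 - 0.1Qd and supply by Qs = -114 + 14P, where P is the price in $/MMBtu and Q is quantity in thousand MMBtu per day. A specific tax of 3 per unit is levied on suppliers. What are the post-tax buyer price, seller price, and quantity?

P_b = 26.75, P_s = 23.75, Q = 218.5

Solving each curve for Q: Qd = 486 - 10P.
Suppliers keep P_s = P_b - 3 per unit, so supply in terms of the buyer price is Qs = -156 + 14P_b.
Market clearing requires 486 - 10P_b = -156 + 14P_b; hence 642 = 24P_b and P_b = 26.75.
Then P_s = 26.75 - 3 = 23.75 and Q = 486 - 10(26.75) = 218.5.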